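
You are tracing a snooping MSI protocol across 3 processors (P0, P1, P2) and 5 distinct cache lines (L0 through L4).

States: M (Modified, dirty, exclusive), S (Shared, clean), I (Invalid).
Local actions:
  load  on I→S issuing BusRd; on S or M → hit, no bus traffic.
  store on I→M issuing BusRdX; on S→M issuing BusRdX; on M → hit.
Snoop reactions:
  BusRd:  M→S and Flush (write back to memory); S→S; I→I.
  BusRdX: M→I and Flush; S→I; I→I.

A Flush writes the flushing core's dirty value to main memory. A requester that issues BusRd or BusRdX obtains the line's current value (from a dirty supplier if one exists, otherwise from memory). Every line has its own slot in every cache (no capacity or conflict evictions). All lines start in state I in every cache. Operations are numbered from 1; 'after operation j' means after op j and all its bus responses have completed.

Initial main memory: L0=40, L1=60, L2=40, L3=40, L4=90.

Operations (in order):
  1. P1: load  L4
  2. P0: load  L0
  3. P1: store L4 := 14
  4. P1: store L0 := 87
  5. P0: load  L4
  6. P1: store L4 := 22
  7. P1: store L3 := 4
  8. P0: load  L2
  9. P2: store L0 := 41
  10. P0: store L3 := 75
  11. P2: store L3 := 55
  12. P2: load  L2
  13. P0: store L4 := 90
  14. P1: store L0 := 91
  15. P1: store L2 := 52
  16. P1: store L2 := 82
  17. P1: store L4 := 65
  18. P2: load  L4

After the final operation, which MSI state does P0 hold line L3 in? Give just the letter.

step 1: P1: load  L4  ⟶  ISI  (L4)  txn=BusRd  M[L4]=90
step 2: P0: load  L0  ⟶  SII  (L0)  txn=BusRd  M[L0]=40
step 3: P1: store L4 := 14  ⟶  IMI  (L4)  txn=BusRdX  M[L4]=90
step 4: P1: store L0 := 87  ⟶  IMI  (L0)  txn=BusRdX  M[L0]=40
step 5: P0: load  L4  ⟶  SSI  (L4)  txn=BusRd+Flush  M[L4]=14
step 6: P1: store L4 := 22  ⟶  IMI  (L4)  txn=BusRdX  M[L4]=14
step 7: P1: store L3 := 4  ⟶  IMI  (L3)  txn=BusRdX  M[L3]=40
step 8: P0: load  L2  ⟶  SII  (L2)  txn=BusRd  M[L2]=40
step 9: P2: store L0 := 41  ⟶  IIM  (L0)  txn=BusRdX+Flush  M[L0]=87
step 10: P0: store L3 := 75  ⟶  MII  (L3)  txn=BusRdX+Flush  M[L3]=4
step 11: P2: store L3 := 55  ⟶  IIM  (L3)  txn=BusRdX+Flush  M[L3]=75
step 12: P2: load  L2  ⟶  SIS  (L2)  txn=BusRd  M[L2]=40
step 13: P0: store L4 := 90  ⟶  MII  (L4)  txn=BusRdX+Flush  M[L4]=22
step 14: P1: store L0 := 91  ⟶  IMI  (L0)  txn=BusRdX+Flush  M[L0]=41
step 15: P1: store L2 := 52  ⟶  IMI  (L2)  txn=BusRdX  M[L2]=40
step 16: P1: store L2 := 82  ⟶  IMI  (L2)  txn=∅  M[L2]=40
step 17: P1: store L4 := 65  ⟶  IMI  (L4)  txn=BusRdX+Flush  M[L4]=90
step 18: P2: load  L4  ⟶  ISS  (L4)  txn=BusRd+Flush  M[L4]=65

state = I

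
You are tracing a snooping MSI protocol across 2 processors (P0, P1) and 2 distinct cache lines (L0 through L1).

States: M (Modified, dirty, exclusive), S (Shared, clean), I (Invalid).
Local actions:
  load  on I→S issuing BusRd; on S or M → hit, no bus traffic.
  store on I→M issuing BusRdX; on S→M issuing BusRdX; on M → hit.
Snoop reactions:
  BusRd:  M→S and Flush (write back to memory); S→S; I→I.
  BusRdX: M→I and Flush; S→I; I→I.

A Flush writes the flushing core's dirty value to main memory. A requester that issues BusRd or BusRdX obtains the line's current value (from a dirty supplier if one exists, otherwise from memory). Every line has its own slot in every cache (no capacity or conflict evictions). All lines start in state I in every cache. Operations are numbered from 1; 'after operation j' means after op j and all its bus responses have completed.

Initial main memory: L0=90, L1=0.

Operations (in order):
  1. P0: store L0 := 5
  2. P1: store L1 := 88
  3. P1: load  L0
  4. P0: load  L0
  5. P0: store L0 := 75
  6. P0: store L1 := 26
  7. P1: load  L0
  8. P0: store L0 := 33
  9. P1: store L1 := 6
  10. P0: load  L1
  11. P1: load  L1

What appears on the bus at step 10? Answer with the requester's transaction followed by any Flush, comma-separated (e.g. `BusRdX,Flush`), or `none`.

bus = BusRd,Flush

1. P0: store L0 := 5  bus=[BusRdX]  L0: P0=M P1=I  mem[L0]=90
2. P1: store L1 := 88  bus=[BusRdX]  L1: P0=I P1=M  mem[L1]=0
3. P1: load  L0  bus=[BusRd,Flush]  L0: P0=S P1=S  mem[L0]=5
4. P0: load  L0  bus=[-]  L0: P0=S P1=S  mem[L0]=5
5. P0: store L0 := 75  bus=[BusRdX]  L0: P0=M P1=I  mem[L0]=5
6. P0: store L1 := 26  bus=[BusRdX,Flush]  L1: P0=M P1=I  mem[L1]=88
7. P1: load  L0  bus=[BusRd,Flush]  L0: P0=S P1=S  mem[L0]=75
8. P0: store L0 := 33  bus=[BusRdX]  L0: P0=M P1=I  mem[L0]=75
9. P1: store L1 := 6  bus=[BusRdX,Flush]  L1: P0=I P1=M  mem[L1]=26
10. P0: load  L1  bus=[BusRd,Flush]  L1: P0=S P1=S  mem[L1]=6
11. P1: load  L1  bus=[-]  L1: P0=S P1=S  mem[L1]=6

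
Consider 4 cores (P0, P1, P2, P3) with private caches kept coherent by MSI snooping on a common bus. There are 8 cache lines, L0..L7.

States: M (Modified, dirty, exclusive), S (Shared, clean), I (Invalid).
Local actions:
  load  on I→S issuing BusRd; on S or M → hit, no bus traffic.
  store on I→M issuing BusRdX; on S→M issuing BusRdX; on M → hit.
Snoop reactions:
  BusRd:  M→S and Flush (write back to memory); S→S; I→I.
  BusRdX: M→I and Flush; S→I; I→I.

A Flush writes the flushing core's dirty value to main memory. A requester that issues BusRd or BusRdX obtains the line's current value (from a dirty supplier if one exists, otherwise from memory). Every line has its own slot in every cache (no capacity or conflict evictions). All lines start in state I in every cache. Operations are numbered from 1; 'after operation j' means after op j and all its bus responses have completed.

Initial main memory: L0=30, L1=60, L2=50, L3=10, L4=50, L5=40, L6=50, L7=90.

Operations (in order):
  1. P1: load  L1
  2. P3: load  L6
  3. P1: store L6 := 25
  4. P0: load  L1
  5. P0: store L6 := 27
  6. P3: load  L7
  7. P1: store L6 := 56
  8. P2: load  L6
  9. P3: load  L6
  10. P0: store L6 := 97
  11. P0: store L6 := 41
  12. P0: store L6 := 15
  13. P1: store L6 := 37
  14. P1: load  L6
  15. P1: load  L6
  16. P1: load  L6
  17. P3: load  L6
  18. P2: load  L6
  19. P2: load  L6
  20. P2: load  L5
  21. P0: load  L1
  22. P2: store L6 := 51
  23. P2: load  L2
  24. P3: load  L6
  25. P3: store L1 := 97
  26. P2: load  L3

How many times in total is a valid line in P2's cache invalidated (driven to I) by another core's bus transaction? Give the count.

invalidations = 1

step 1: P1: load  L1  ⟶  ISII  (L1)  txn=BusRd  M[L1]=60
step 2: P3: load  L6  ⟶  IIIS  (L6)  txn=BusRd  M[L6]=50
step 3: P1: store L6 := 25  ⟶  IMII  (L6)  txn=BusRdX  M[L6]=50
step 4: P0: load  L1  ⟶  SSII  (L1)  txn=BusRd  M[L1]=60
step 5: P0: store L6 := 27  ⟶  MIII  (L6)  txn=BusRdX+Flush  M[L6]=25
step 6: P3: load  L7  ⟶  IIIS  (L7)  txn=BusRd  M[L7]=90
step 7: P1: store L6 := 56  ⟶  IMII  (L6)  txn=BusRdX+Flush  M[L6]=27
step 8: P2: load  L6  ⟶  ISSI  (L6)  txn=BusRd+Flush  M[L6]=56
step 9: P3: load  L6  ⟶  ISSS  (L6)  txn=BusRd  M[L6]=56
step 10: P0: store L6 := 97  ⟶  MIII  (L6)  txn=BusRdX  M[L6]=56
step 11: P0: store L6 := 41  ⟶  MIII  (L6)  txn=∅  M[L6]=56
step 12: P0: store L6 := 15  ⟶  MIII  (L6)  txn=∅  M[L6]=56
step 13: P1: store L6 := 37  ⟶  IMII  (L6)  txn=BusRdX+Flush  M[L6]=15
step 14: P1: load  L6  ⟶  IMII  (L6)  txn=∅  M[L6]=15
step 15: P1: load  L6  ⟶  IMII  (L6)  txn=∅  M[L6]=15
step 16: P1: load  L6  ⟶  IMII  (L6)  txn=∅  M[L6]=15
step 17: P3: load  L6  ⟶  ISIS  (L6)  txn=BusRd+Flush  M[L6]=37
step 18: P2: load  L6  ⟶  ISSS  (L6)  txn=BusRd  M[L6]=37
step 19: P2: load  L6  ⟶  ISSS  (L6)  txn=∅  M[L6]=37
step 20: P2: load  L5  ⟶  IISI  (L5)  txn=BusRd  M[L5]=40
step 21: P0: load  L1  ⟶  SSII  (L1)  txn=∅  M[L1]=60
step 22: P2: store L6 := 51  ⟶  IIMI  (L6)  txn=BusRdX  M[L6]=37
step 23: P2: load  L2  ⟶  IISI  (L2)  txn=BusRd  M[L2]=50
step 24: P3: load  L6  ⟶  IISS  (L6)  txn=BusRd+Flush  M[L6]=51
step 25: P3: store L1 := 97  ⟶  IIIM  (L1)  txn=BusRdX  M[L1]=60
step 26: P2: load  L3  ⟶  IISI  (L3)  txn=BusRd  M[L3]=10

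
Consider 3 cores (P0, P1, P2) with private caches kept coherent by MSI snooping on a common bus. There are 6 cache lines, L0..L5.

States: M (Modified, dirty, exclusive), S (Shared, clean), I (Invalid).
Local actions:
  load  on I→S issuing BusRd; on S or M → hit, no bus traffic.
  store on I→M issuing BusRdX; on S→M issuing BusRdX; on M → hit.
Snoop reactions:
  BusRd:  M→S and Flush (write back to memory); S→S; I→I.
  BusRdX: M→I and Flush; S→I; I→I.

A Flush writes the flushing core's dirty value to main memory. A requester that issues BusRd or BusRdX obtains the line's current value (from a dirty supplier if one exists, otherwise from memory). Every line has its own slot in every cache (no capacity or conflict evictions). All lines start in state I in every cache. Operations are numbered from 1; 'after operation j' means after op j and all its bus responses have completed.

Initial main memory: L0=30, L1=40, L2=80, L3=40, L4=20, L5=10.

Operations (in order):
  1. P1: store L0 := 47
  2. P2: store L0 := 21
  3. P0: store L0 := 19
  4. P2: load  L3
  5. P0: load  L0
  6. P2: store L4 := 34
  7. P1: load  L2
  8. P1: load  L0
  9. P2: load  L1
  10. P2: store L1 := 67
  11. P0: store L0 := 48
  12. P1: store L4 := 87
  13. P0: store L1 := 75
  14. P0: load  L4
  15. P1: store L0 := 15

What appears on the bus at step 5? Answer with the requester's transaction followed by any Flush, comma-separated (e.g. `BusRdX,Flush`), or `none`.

bus = none

[1] P1: store L0 := 47 | P0:I, P1:M(47), P2:I | bus: BusRdX
[2] P2: store L0 := 21 | P0:I, P1:I, P2:M(21) | bus: BusRdX,Flush
[3] P0: store L0 := 19 | P0:M(19), P1:I, P2:I | bus: BusRdX,Flush
[4] P2: load  L3 | P0:I, P1:I, P2:S(40) | bus: BusRd
[5] P0: load  L0 | P0:M(19), P1:I, P2:I | bus: none
[6] P2: store L4 := 34 | P0:I, P1:I, P2:M(34) | bus: BusRdX
[7] P1: load  L2 | P0:I, P1:S(80), P2:I | bus: BusRd
[8] P1: load  L0 | P0:S(19), P1:S(19), P2:I | bus: BusRd,Flush
[9] P2: load  L1 | P0:I, P1:I, P2:S(40) | bus: BusRd
[10] P2: store L1 := 67 | P0:I, P1:I, P2:M(67) | bus: BusRdX
[11] P0: store L0 := 48 | P0:M(48), P1:I, P2:I | bus: BusRdX
[12] P1: store L4 := 87 | P0:I, P1:M(87), P2:I | bus: BusRdX,Flush
[13] P0: store L1 := 75 | P0:M(75), P1:I, P2:I | bus: BusRdX,Flush
[14] P0: load  L4 | P0:S(87), P1:S(87), P2:I | bus: BusRd,Flush
[15] P1: store L0 := 15 | P0:I, P1:M(15), P2:I | bus: BusRdX,Flush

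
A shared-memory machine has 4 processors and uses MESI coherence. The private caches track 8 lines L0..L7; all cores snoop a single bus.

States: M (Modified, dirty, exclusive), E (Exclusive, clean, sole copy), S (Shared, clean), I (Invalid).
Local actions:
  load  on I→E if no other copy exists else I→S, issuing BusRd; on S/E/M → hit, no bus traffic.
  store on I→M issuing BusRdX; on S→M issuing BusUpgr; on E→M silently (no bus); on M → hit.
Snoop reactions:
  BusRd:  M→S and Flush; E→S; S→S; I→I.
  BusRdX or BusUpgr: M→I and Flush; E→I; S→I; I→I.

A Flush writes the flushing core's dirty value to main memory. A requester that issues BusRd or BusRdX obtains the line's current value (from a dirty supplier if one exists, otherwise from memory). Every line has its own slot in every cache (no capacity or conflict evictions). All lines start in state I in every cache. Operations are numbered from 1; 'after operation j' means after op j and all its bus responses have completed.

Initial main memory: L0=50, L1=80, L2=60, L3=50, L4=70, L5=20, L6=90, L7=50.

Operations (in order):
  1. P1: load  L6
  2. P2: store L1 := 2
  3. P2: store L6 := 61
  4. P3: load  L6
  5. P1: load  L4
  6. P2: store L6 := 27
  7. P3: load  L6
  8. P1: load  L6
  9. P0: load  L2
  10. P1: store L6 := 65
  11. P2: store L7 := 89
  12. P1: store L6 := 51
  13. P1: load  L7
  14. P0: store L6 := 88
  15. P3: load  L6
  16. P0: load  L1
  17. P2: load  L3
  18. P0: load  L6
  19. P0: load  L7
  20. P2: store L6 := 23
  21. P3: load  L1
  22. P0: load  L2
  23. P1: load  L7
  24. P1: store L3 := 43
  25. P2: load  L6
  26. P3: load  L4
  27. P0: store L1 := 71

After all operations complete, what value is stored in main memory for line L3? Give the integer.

memory[L3] = 50

step 1: P1: load  L6  ⟶  IEII  (L6)  txn=BusRd  M[L6]=90
step 2: P2: store L1 := 2  ⟶  IIMI  (L1)  txn=BusRdX  M[L1]=80
step 3: P2: store L6 := 61  ⟶  IIMI  (L6)  txn=BusRdX  M[L6]=90
step 4: P3: load  L6  ⟶  IISS  (L6)  txn=BusRd+Flush  M[L6]=61
step 5: P1: load  L4  ⟶  IEII  (L4)  txn=BusRd  M[L4]=70
step 6: P2: store L6 := 27  ⟶  IIMI  (L6)  txn=BusUpgr  M[L6]=61
step 7: P3: load  L6  ⟶  IISS  (L6)  txn=BusRd+Flush  M[L6]=27
step 8: P1: load  L6  ⟶  ISSS  (L6)  txn=BusRd  M[L6]=27
step 9: P0: load  L2  ⟶  EIII  (L2)  txn=BusRd  M[L2]=60
step 10: P1: store L6 := 65  ⟶  IMII  (L6)  txn=BusUpgr  M[L6]=27
step 11: P2: store L7 := 89  ⟶  IIMI  (L7)  txn=BusRdX  M[L7]=50
step 12: P1: store L6 := 51  ⟶  IMII  (L6)  txn=∅  M[L6]=27
step 13: P1: load  L7  ⟶  ISSI  (L7)  txn=BusRd+Flush  M[L7]=89
step 14: P0: store L6 := 88  ⟶  MIII  (L6)  txn=BusRdX+Flush  M[L6]=51
step 15: P3: load  L6  ⟶  SIIS  (L6)  txn=BusRd+Flush  M[L6]=88
step 16: P0: load  L1  ⟶  SISI  (L1)  txn=BusRd+Flush  M[L1]=2
step 17: P2: load  L3  ⟶  IIEI  (L3)  txn=BusRd  M[L3]=50
step 18: P0: load  L6  ⟶  SIIS  (L6)  txn=∅  M[L6]=88
step 19: P0: load  L7  ⟶  SSSI  (L7)  txn=BusRd  M[L7]=89
step 20: P2: store L6 := 23  ⟶  IIMI  (L6)  txn=BusRdX  M[L6]=88
step 21: P3: load  L1  ⟶  SISS  (L1)  txn=BusRd  M[L1]=2
step 22: P0: load  L2  ⟶  EIII  (L2)  txn=∅  M[L2]=60
step 23: P1: load  L7  ⟶  SSSI  (L7)  txn=∅  M[L7]=89
step 24: P1: store L3 := 43  ⟶  IMII  (L3)  txn=BusRdX  M[L3]=50
step 25: P2: load  L6  ⟶  IIMI  (L6)  txn=∅  M[L6]=88
step 26: P3: load  L4  ⟶  ISIS  (L4)  txn=BusRd  M[L4]=70
step 27: P0: store L1 := 71  ⟶  MIII  (L1)  txn=BusUpgr  M[L1]=2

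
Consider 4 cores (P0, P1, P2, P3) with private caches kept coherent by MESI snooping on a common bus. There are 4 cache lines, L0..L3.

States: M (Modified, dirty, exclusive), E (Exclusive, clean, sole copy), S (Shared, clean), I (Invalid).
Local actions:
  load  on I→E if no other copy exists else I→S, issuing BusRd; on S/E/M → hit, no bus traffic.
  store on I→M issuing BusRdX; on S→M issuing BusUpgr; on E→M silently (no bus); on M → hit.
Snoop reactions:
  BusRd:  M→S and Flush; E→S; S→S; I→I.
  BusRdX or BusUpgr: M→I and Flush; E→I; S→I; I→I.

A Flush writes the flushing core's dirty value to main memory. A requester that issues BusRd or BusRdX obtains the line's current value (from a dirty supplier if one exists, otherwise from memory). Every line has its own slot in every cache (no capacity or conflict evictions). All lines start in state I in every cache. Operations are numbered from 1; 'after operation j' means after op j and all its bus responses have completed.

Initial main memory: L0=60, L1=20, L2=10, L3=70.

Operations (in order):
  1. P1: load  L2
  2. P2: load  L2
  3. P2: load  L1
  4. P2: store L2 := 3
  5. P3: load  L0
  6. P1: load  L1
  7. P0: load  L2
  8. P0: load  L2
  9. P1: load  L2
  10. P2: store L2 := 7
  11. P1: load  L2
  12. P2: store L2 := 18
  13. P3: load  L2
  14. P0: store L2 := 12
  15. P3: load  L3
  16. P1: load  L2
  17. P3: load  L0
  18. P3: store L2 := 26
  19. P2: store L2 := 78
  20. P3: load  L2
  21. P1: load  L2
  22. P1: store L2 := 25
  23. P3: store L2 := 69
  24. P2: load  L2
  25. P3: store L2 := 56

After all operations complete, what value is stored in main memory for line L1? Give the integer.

[1] P1: load  L2 | P0:I, P1:E(10), P2:I, P3:I | bus: BusRd
[2] P2: load  L2 | P0:I, P1:S(10), P2:S(10), P3:I | bus: BusRd
[3] P2: load  L1 | P0:I, P1:I, P2:E(20), P3:I | bus: BusRd
[4] P2: store L2 := 3 | P0:I, P1:I, P2:M(3), P3:I | bus: BusUpgr
[5] P3: load  L0 | P0:I, P1:I, P2:I, P3:E(60) | bus: BusRd
[6] P1: load  L1 | P0:I, P1:S(20), P2:S(20), P3:I | bus: BusRd
[7] P0: load  L2 | P0:S(3), P1:I, P2:S(3), P3:I | bus: BusRd,Flush
[8] P0: load  L2 | P0:S(3), P1:I, P2:S(3), P3:I | bus: none
[9] P1: load  L2 | P0:S(3), P1:S(3), P2:S(3), P3:I | bus: BusRd
[10] P2: store L2 := 7 | P0:I, P1:I, P2:M(7), P3:I | bus: BusUpgr
[11] P1: load  L2 | P0:I, P1:S(7), P2:S(7), P3:I | bus: BusRd,Flush
[12] P2: store L2 := 18 | P0:I, P1:I, P2:M(18), P3:I | bus: BusUpgr
[13] P3: load  L2 | P0:I, P1:I, P2:S(18), P3:S(18) | bus: BusRd,Flush
[14] P0: store L2 := 12 | P0:M(12), P1:I, P2:I, P3:I | bus: BusRdX
[15] P3: load  L3 | P0:I, P1:I, P2:I, P3:E(70) | bus: BusRd
[16] P1: load  L2 | P0:S(12), P1:S(12), P2:I, P3:I | bus: BusRd,Flush
[17] P3: load  L0 | P0:I, P1:I, P2:I, P3:E(60) | bus: none
[18] P3: store L2 := 26 | P0:I, P1:I, P2:I, P3:M(26) | bus: BusRdX
[19] P2: store L2 := 78 | P0:I, P1:I, P2:M(78), P3:I | bus: BusRdX,Flush
[20] P3: load  L2 | P0:I, P1:I, P2:S(78), P3:S(78) | bus: BusRd,Flush
[21] P1: load  L2 | P0:I, P1:S(78), P2:S(78), P3:S(78) | bus: BusRd
[22] P1: store L2 := 25 | P0:I, P1:M(25), P2:I, P3:I | bus: BusUpgr
[23] P3: store L2 := 69 | P0:I, P1:I, P2:I, P3:M(69) | bus: BusRdX,Flush
[24] P2: load  L2 | P0:I, P1:I, P2:S(69), P3:S(69) | bus: BusRd,Flush
[25] P3: store L2 := 56 | P0:I, P1:I, P2:I, P3:M(56) | bus: BusUpgr

memory[L1] = 20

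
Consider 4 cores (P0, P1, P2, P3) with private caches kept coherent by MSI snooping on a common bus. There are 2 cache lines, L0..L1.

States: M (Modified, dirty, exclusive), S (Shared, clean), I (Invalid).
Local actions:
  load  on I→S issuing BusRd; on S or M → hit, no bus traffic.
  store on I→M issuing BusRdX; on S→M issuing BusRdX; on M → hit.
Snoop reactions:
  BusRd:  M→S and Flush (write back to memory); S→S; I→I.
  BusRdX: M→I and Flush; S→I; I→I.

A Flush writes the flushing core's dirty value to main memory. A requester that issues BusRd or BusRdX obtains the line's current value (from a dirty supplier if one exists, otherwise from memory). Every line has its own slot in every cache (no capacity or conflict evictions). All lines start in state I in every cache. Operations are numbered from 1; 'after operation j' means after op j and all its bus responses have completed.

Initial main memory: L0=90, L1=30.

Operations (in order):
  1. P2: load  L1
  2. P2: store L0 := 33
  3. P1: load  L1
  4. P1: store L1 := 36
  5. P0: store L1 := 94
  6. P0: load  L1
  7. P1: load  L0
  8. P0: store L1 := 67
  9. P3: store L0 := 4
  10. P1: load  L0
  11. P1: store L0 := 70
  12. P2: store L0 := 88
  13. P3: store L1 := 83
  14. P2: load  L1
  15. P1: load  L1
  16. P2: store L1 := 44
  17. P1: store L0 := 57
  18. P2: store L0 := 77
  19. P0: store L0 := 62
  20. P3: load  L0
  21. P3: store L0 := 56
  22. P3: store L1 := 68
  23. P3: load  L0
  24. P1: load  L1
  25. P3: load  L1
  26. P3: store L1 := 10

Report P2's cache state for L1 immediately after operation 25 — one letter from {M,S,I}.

state = I

1. P2: load  L1  bus=[BusRd]  L1: P0=I P1=I P2=S P3=I  mem[L1]=30
2. P2: store L0 := 33  bus=[BusRdX]  L0: P0=I P1=I P2=M P3=I  mem[L0]=90
3. P1: load  L1  bus=[BusRd]  L1: P0=I P1=S P2=S P3=I  mem[L1]=30
4. P1: store L1 := 36  bus=[BusRdX]  L1: P0=I P1=M P2=I P3=I  mem[L1]=30
5. P0: store L1 := 94  bus=[BusRdX,Flush]  L1: P0=M P1=I P2=I P3=I  mem[L1]=36
6. P0: load  L1  bus=[-]  L1: P0=M P1=I P2=I P3=I  mem[L1]=36
7. P1: load  L0  bus=[BusRd,Flush]  L0: P0=I P1=S P2=S P3=I  mem[L0]=33
8. P0: store L1 := 67  bus=[-]  L1: P0=M P1=I P2=I P3=I  mem[L1]=36
9. P3: store L0 := 4  bus=[BusRdX]  L0: P0=I P1=I P2=I P3=M  mem[L0]=33
10. P1: load  L0  bus=[BusRd,Flush]  L0: P0=I P1=S P2=I P3=S  mem[L0]=4
11. P1: store L0 := 70  bus=[BusRdX]  L0: P0=I P1=M P2=I P3=I  mem[L0]=4
12. P2: store L0 := 88  bus=[BusRdX,Flush]  L0: P0=I P1=I P2=M P3=I  mem[L0]=70
13. P3: store L1 := 83  bus=[BusRdX,Flush]  L1: P0=I P1=I P2=I P3=M  mem[L1]=67
14. P2: load  L1  bus=[BusRd,Flush]  L1: P0=I P1=I P2=S P3=S  mem[L1]=83
15. P1: load  L1  bus=[BusRd]  L1: P0=I P1=S P2=S P3=S  mem[L1]=83
16. P2: store L1 := 44  bus=[BusRdX]  L1: P0=I P1=I P2=M P3=I  mem[L1]=83
17. P1: store L0 := 57  bus=[BusRdX,Flush]  L0: P0=I P1=M P2=I P3=I  mem[L0]=88
18. P2: store L0 := 77  bus=[BusRdX,Flush]  L0: P0=I P1=I P2=M P3=I  mem[L0]=57
19. P0: store L0 := 62  bus=[BusRdX,Flush]  L0: P0=M P1=I P2=I P3=I  mem[L0]=77
20. P3: load  L0  bus=[BusRd,Flush]  L0: P0=S P1=I P2=I P3=S  mem[L0]=62
21. P3: store L0 := 56  bus=[BusRdX]  L0: P0=I P1=I P2=I P3=M  mem[L0]=62
22. P3: store L1 := 68  bus=[BusRdX,Flush]  L1: P0=I P1=I P2=I P3=M  mem[L1]=44
23. P3: load  L0  bus=[-]  L0: P0=I P1=I P2=I P3=M  mem[L0]=62
24. P1: load  L1  bus=[BusRd,Flush]  L1: P0=I P1=S P2=I P3=S  mem[L1]=68
25. P3: load  L1  bus=[-]  L1: P0=I P1=S P2=I P3=S  mem[L1]=68
26. P3: store L1 := 10  bus=[BusRdX]  L1: P0=I P1=I P2=I P3=M  mem[L1]=68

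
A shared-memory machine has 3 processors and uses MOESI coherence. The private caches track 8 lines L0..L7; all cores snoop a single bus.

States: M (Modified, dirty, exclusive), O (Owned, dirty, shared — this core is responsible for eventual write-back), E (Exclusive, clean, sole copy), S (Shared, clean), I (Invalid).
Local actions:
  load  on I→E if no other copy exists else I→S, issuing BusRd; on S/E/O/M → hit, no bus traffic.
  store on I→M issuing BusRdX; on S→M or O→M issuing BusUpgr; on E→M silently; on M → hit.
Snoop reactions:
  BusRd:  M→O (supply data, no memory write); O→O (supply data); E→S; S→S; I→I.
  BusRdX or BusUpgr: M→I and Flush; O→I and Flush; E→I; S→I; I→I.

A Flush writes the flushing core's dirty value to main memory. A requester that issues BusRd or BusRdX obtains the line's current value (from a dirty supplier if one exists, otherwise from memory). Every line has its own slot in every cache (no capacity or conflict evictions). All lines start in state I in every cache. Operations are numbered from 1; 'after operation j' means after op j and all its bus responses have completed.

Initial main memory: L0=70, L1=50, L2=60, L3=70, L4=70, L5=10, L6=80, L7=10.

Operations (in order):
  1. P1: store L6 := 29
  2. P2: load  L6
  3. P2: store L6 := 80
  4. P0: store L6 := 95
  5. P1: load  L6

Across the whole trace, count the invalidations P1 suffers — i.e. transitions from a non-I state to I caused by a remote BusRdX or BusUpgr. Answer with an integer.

  op1 P1: store L6 := 29 → I/M/I on L6; bus BusRdX; mem=80
  op2 P2: load  L6 → I/O/S on L6; bus BusRd; mem=80
  op3 P2: store L6 := 80 → I/I/M on L6; bus BusUpgr Flush; mem=29
  op4 P0: store L6 := 95 → M/I/I on L6; bus BusRdX Flush; mem=80
  op5 P1: load  L6 → O/S/I on L6; bus BusRd; mem=80

invalidations = 1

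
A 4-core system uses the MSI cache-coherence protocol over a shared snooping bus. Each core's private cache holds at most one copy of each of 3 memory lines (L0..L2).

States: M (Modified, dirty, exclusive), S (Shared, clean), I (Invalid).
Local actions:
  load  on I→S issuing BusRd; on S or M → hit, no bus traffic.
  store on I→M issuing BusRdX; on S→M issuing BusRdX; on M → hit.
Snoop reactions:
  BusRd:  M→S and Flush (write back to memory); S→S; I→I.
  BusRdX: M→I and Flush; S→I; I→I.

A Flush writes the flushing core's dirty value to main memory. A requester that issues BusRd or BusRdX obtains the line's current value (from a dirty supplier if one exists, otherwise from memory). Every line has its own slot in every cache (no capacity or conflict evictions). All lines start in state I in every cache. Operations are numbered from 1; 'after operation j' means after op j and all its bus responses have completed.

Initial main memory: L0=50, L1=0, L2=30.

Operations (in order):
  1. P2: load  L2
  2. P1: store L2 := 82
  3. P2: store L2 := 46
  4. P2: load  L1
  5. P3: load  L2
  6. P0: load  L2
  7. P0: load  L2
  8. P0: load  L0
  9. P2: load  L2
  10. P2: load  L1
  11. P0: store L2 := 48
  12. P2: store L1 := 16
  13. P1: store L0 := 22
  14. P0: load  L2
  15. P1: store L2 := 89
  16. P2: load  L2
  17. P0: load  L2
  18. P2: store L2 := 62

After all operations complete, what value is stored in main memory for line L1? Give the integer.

[1] P2: load  L2 | P0:I, P1:I, P2:S(30), P3:I | bus: BusRd
[2] P1: store L2 := 82 | P0:I, P1:M(82), P2:I, P3:I | bus: BusRdX
[3] P2: store L2 := 46 | P0:I, P1:I, P2:M(46), P3:I | bus: BusRdX,Flush
[4] P2: load  L1 | P0:I, P1:I, P2:S(0), P3:I | bus: BusRd
[5] P3: load  L2 | P0:I, P1:I, P2:S(46), P3:S(46) | bus: BusRd,Flush
[6] P0: load  L2 | P0:S(46), P1:I, P2:S(46), P3:S(46) | bus: BusRd
[7] P0: load  L2 | P0:S(46), P1:I, P2:S(46), P3:S(46) | bus: none
[8] P0: load  L0 | P0:S(50), P1:I, P2:I, P3:I | bus: BusRd
[9] P2: load  L2 | P0:S(46), P1:I, P2:S(46), P3:S(46) | bus: none
[10] P2: load  L1 | P0:I, P1:I, P2:S(0), P3:I | bus: none
[11] P0: store L2 := 48 | P0:M(48), P1:I, P2:I, P3:I | bus: BusRdX
[12] P2: store L1 := 16 | P0:I, P1:I, P2:M(16), P3:I | bus: BusRdX
[13] P1: store L0 := 22 | P0:I, P1:M(22), P2:I, P3:I | bus: BusRdX
[14] P0: load  L2 | P0:M(48), P1:I, P2:I, P3:I | bus: none
[15] P1: store L2 := 89 | P0:I, P1:M(89), P2:I, P3:I | bus: BusRdX,Flush
[16] P2: load  L2 | P0:I, P1:S(89), P2:S(89), P3:I | bus: BusRd,Flush
[17] P0: load  L2 | P0:S(89), P1:S(89), P2:S(89), P3:I | bus: BusRd
[18] P2: store L2 := 62 | P0:I, P1:I, P2:M(62), P3:I | bus: BusRdX

memory[L1] = 0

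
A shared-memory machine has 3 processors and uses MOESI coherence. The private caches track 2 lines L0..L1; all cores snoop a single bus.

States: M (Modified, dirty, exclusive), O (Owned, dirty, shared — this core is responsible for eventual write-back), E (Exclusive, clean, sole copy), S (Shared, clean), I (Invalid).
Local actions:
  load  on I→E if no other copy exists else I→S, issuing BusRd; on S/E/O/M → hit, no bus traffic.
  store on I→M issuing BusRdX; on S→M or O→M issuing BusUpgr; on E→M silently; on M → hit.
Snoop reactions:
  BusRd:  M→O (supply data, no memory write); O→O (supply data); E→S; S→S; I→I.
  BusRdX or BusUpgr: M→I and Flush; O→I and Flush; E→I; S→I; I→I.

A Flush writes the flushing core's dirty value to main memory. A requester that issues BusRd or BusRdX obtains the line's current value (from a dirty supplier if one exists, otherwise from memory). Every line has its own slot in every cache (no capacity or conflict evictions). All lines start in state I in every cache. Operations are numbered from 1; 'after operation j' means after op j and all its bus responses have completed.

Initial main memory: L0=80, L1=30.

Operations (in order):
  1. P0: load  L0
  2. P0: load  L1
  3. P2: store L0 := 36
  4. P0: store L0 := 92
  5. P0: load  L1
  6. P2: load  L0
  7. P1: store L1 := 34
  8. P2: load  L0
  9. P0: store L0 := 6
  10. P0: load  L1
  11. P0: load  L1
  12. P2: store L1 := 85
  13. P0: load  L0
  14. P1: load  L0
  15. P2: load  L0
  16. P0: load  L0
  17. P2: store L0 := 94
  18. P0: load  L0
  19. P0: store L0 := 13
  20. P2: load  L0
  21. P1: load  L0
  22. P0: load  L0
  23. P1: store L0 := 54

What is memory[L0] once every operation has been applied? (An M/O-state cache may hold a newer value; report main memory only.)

1. P0: load  L0  bus=[BusRd]  L0: P0=E P1=I P2=I  mem[L0]=80
2. P0: load  L1  bus=[BusRd]  L1: P0=E P1=I P2=I  mem[L1]=30
3. P2: store L0 := 36  bus=[BusRdX]  L0: P0=I P1=I P2=M  mem[L0]=80
4. P0: store L0 := 92  bus=[BusRdX,Flush]  L0: P0=M P1=I P2=I  mem[L0]=36
5. P0: load  L1  bus=[-]  L1: P0=E P1=I P2=I  mem[L1]=30
6. P2: load  L0  bus=[BusRd]  L0: P0=O P1=I P2=S  mem[L0]=36
7. P1: store L1 := 34  bus=[BusRdX]  L1: P0=I P1=M P2=I  mem[L1]=30
8. P2: load  L0  bus=[-]  L0: P0=O P1=I P2=S  mem[L0]=36
9. P0: store L0 := 6  bus=[BusUpgr]  L0: P0=M P1=I P2=I  mem[L0]=36
10. P0: load  L1  bus=[BusRd]  L1: P0=S P1=O P2=I  mem[L1]=30
11. P0: load  L1  bus=[-]  L1: P0=S P1=O P2=I  mem[L1]=30
12. P2: store L1 := 85  bus=[BusRdX,Flush]  L1: P0=I P1=I P2=M  mem[L1]=34
13. P0: load  L0  bus=[-]  L0: P0=M P1=I P2=I  mem[L0]=36
14. P1: load  L0  bus=[BusRd]  L0: P0=O P1=S P2=I  mem[L0]=36
15. P2: load  L0  bus=[BusRd]  L0: P0=O P1=S P2=S  mem[L0]=36
16. P0: load  L0  bus=[-]  L0: P0=O P1=S P2=S  mem[L0]=36
17. P2: store L0 := 94  bus=[BusUpgr,Flush]  L0: P0=I P1=I P2=M  mem[L0]=6
18. P0: load  L0  bus=[BusRd]  L0: P0=S P1=I P2=O  mem[L0]=6
19. P0: store L0 := 13  bus=[BusUpgr,Flush]  L0: P0=M P1=I P2=I  mem[L0]=94
20. P2: load  L0  bus=[BusRd]  L0: P0=O P1=I P2=S  mem[L0]=94
21. P1: load  L0  bus=[BusRd]  L0: P0=O P1=S P2=S  mem[L0]=94
22. P0: load  L0  bus=[-]  L0: P0=O P1=S P2=S  mem[L0]=94
23. P1: store L0 := 54  bus=[BusUpgr,Flush]  L0: P0=I P1=M P2=I  mem[L0]=13

memory[L0] = 13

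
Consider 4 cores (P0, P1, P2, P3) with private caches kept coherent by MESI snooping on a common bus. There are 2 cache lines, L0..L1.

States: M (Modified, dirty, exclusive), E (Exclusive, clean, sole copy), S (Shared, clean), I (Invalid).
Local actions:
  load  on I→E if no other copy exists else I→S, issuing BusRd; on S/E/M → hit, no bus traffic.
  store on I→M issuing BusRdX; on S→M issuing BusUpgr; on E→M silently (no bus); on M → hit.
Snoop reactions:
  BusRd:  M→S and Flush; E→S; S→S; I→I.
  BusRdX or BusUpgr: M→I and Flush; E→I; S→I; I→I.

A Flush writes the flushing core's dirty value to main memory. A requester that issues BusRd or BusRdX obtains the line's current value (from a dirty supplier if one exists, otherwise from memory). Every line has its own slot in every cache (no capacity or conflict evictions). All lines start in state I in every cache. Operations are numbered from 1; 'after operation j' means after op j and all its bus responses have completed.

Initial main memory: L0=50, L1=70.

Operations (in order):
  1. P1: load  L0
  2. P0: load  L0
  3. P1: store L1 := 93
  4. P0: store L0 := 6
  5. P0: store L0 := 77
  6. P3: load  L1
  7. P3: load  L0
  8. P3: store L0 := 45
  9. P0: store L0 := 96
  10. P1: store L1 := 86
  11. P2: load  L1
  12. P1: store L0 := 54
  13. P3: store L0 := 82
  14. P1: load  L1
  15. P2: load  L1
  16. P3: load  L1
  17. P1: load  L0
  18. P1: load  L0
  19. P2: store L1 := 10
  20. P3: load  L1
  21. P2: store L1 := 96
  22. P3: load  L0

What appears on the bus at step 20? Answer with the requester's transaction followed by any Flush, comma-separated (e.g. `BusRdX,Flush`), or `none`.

bus = BusRd,Flush

  op1 P1: load  L0 → I/E/I/I on L0; bus BusRd; mem=50
  op2 P0: load  L0 → S/S/I/I on L0; bus BusRd; mem=50
  op3 P1: store L1 := 93 → I/M/I/I on L1; bus BusRdX; mem=70
  op4 P0: store L0 := 6 → M/I/I/I on L0; bus BusUpgr; mem=50
  op5 P0: store L0 := 77 → M/I/I/I on L0; bus (none); mem=50
  op6 P3: load  L1 → I/S/I/S on L1; bus BusRd Flush; mem=93
  op7 P3: load  L0 → S/I/I/S on L0; bus BusRd Flush; mem=77
  op8 P3: store L0 := 45 → I/I/I/M on L0; bus BusUpgr; mem=77
  op9 P0: store L0 := 96 → M/I/I/I on L0; bus BusRdX Flush; mem=45
  op10 P1: store L1 := 86 → I/M/I/I on L1; bus BusUpgr; mem=93
  op11 P2: load  L1 → I/S/S/I on L1; bus BusRd Flush; mem=86
  op12 P1: store L0 := 54 → I/M/I/I on L0; bus BusRdX Flush; mem=96
  op13 P3: store L0 := 82 → I/I/I/M on L0; bus BusRdX Flush; mem=54
  op14 P1: load  L1 → I/S/S/I on L1; bus (none); mem=86
  op15 P2: load  L1 → I/S/S/I on L1; bus (none); mem=86
  op16 P3: load  L1 → I/S/S/S on L1; bus BusRd; mem=86
  op17 P1: load  L0 → I/S/I/S on L0; bus BusRd Flush; mem=82
  op18 P1: load  L0 → I/S/I/S on L0; bus (none); mem=82
  op19 P2: store L1 := 10 → I/I/M/I on L1; bus BusUpgr; mem=86
  op20 P3: load  L1 → I/I/S/S on L1; bus BusRd Flush; mem=10
  op21 P2: store L1 := 96 → I/I/M/I on L1; bus BusUpgr; mem=10
  op22 P3: load  L0 → I/S/I/S on L0; bus (none); mem=82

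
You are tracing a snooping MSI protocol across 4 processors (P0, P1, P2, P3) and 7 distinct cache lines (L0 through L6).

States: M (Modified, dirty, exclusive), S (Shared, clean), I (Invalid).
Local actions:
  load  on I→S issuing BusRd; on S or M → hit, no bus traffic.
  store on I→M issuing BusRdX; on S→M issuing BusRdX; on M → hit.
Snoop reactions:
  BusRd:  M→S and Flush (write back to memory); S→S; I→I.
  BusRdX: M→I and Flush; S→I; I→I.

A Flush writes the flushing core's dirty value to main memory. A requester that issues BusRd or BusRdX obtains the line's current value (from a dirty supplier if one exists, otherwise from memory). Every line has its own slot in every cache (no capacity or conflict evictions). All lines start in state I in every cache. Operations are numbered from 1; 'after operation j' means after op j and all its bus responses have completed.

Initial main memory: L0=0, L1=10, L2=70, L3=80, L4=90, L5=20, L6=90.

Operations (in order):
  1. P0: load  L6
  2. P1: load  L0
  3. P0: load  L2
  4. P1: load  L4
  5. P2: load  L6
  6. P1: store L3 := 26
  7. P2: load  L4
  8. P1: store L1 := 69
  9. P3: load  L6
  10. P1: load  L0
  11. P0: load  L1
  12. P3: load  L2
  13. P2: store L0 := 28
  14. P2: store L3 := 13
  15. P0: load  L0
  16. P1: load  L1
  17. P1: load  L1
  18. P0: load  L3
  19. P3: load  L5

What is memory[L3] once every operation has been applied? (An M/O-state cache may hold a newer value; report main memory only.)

step 1: P0: load  L6  ⟶  SIII  (L6)  txn=BusRd  M[L6]=90
step 2: P1: load  L0  ⟶  ISII  (L0)  txn=BusRd  M[L0]=0
step 3: P0: load  L2  ⟶  SIII  (L2)  txn=BusRd  M[L2]=70
step 4: P1: load  L4  ⟶  ISII  (L4)  txn=BusRd  M[L4]=90
step 5: P2: load  L6  ⟶  SISI  (L6)  txn=BusRd  M[L6]=90
step 6: P1: store L3 := 26  ⟶  IMII  (L3)  txn=BusRdX  M[L3]=80
step 7: P2: load  L4  ⟶  ISSI  (L4)  txn=BusRd  M[L4]=90
step 8: P1: store L1 := 69  ⟶  IMII  (L1)  txn=BusRdX  M[L1]=10
step 9: P3: load  L6  ⟶  SISS  (L6)  txn=BusRd  M[L6]=90
step 10: P1: load  L0  ⟶  ISII  (L0)  txn=∅  M[L0]=0
step 11: P0: load  L1  ⟶  SSII  (L1)  txn=BusRd+Flush  M[L1]=69
step 12: P3: load  L2  ⟶  SIIS  (L2)  txn=BusRd  M[L2]=70
step 13: P2: store L0 := 28  ⟶  IIMI  (L0)  txn=BusRdX  M[L0]=0
step 14: P2: store L3 := 13  ⟶  IIMI  (L3)  txn=BusRdX+Flush  M[L3]=26
step 15: P0: load  L0  ⟶  SISI  (L0)  txn=BusRd+Flush  M[L0]=28
step 16: P1: load  L1  ⟶  SSII  (L1)  txn=∅  M[L1]=69
step 17: P1: load  L1  ⟶  SSII  (L1)  txn=∅  M[L1]=69
step 18: P0: load  L3  ⟶  SISI  (L3)  txn=BusRd+Flush  M[L3]=13
step 19: P3: load  L5  ⟶  IIIS  (L5)  txn=BusRd  M[L5]=20

memory[L3] = 13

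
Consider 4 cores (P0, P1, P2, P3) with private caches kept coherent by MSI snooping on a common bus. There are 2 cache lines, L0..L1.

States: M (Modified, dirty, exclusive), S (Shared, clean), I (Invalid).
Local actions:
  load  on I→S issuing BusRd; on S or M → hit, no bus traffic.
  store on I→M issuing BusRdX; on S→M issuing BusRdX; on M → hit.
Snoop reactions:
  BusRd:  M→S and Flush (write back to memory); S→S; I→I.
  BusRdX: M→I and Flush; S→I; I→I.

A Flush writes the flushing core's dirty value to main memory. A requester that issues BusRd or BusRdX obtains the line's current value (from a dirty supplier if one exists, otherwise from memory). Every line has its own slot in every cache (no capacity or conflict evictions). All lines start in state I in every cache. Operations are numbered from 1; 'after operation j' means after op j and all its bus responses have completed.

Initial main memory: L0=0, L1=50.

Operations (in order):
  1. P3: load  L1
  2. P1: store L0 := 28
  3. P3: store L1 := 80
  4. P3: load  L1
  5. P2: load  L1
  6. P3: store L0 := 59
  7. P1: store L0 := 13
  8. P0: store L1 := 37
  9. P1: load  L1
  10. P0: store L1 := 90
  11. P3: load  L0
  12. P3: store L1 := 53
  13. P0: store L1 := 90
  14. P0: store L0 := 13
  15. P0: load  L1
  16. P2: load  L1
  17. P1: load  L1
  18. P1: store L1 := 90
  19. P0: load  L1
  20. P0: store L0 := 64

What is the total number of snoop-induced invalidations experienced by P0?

invalidations = 2

step 1: P3: load  L1  ⟶  IIIS  (L1)  txn=BusRd  M[L1]=50
step 2: P1: store L0 := 28  ⟶  IMII  (L0)  txn=BusRdX  M[L0]=0
step 3: P3: store L1 := 80  ⟶  IIIM  (L1)  txn=BusRdX  M[L1]=50
step 4: P3: load  L1  ⟶  IIIM  (L1)  txn=∅  M[L1]=50
step 5: P2: load  L1  ⟶  IISS  (L1)  txn=BusRd+Flush  M[L1]=80
step 6: P3: store L0 := 59  ⟶  IIIM  (L0)  txn=BusRdX+Flush  M[L0]=28
step 7: P1: store L0 := 13  ⟶  IMII  (L0)  txn=BusRdX+Flush  M[L0]=59
step 8: P0: store L1 := 37  ⟶  MIII  (L1)  txn=BusRdX  M[L1]=80
step 9: P1: load  L1  ⟶  SSII  (L1)  txn=BusRd+Flush  M[L1]=37
step 10: P0: store L1 := 90  ⟶  MIII  (L1)  txn=BusRdX  M[L1]=37
step 11: P3: load  L0  ⟶  ISIS  (L0)  txn=BusRd+Flush  M[L0]=13
step 12: P3: store L1 := 53  ⟶  IIIM  (L1)  txn=BusRdX+Flush  M[L1]=90
step 13: P0: store L1 := 90  ⟶  MIII  (L1)  txn=BusRdX+Flush  M[L1]=53
step 14: P0: store L0 := 13  ⟶  MIII  (L0)  txn=BusRdX  M[L0]=13
step 15: P0: load  L1  ⟶  MIII  (L1)  txn=∅  M[L1]=53
step 16: P2: load  L1  ⟶  SISI  (L1)  txn=BusRd+Flush  M[L1]=90
step 17: P1: load  L1  ⟶  SSSI  (L1)  txn=BusRd  M[L1]=90
step 18: P1: store L1 := 90  ⟶  IMII  (L1)  txn=BusRdX  M[L1]=90
step 19: P0: load  L1  ⟶  SSII  (L1)  txn=BusRd+Flush  M[L1]=90
step 20: P0: store L0 := 64  ⟶  MIII  (L0)  txn=∅  M[L0]=13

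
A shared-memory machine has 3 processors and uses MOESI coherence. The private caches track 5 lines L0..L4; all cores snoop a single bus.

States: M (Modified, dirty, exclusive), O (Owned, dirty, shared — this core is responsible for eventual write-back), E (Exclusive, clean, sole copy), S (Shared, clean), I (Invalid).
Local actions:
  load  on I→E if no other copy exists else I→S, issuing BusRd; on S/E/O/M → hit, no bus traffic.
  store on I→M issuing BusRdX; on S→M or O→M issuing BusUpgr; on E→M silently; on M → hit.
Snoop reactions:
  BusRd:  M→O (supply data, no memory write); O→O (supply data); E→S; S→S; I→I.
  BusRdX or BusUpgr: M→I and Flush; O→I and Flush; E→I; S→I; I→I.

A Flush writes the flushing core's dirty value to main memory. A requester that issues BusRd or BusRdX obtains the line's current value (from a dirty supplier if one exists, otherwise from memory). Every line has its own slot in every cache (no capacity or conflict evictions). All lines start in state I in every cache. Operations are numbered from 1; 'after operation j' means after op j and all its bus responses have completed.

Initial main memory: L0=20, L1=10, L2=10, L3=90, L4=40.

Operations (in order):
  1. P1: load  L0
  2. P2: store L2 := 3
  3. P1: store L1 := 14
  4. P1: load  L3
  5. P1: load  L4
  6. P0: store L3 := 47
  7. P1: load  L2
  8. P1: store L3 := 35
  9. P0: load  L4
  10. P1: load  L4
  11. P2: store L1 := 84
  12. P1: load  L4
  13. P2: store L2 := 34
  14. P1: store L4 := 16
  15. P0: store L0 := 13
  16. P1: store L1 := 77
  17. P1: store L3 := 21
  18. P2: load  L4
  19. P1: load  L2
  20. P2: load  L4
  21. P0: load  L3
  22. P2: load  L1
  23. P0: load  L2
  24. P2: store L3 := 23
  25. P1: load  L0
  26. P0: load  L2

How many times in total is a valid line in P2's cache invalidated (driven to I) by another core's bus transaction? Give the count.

step 1: P1: load  L0  ⟶  IEI  (L0)  txn=BusRd  M[L0]=20
step 2: P2: store L2 := 3  ⟶  IIM  (L2)  txn=BusRdX  M[L2]=10
step 3: P1: store L1 := 14  ⟶  IMI  (L1)  txn=BusRdX  M[L1]=10
step 4: P1: load  L3  ⟶  IEI  (L3)  txn=BusRd  M[L3]=90
step 5: P1: load  L4  ⟶  IEI  (L4)  txn=BusRd  M[L4]=40
step 6: P0: store L3 := 47  ⟶  MII  (L3)  txn=BusRdX  M[L3]=90
step 7: P1: load  L2  ⟶  ISO  (L2)  txn=BusRd  M[L2]=10
step 8: P1: store L3 := 35  ⟶  IMI  (L3)  txn=BusRdX+Flush  M[L3]=47
step 9: P0: load  L4  ⟶  SSI  (L4)  txn=BusRd  M[L4]=40
step 10: P1: load  L4  ⟶  SSI  (L4)  txn=∅  M[L4]=40
step 11: P2: store L1 := 84  ⟶  IIM  (L1)  txn=BusRdX+Flush  M[L1]=14
step 12: P1: load  L4  ⟶  SSI  (L4)  txn=∅  M[L4]=40
step 13: P2: store L2 := 34  ⟶  IIM  (L2)  txn=BusUpgr  M[L2]=10
step 14: P1: store L4 := 16  ⟶  IMI  (L4)  txn=BusUpgr  M[L4]=40
step 15: P0: store L0 := 13  ⟶  MII  (L0)  txn=BusRdX  M[L0]=20
step 16: P1: store L1 := 77  ⟶  IMI  (L1)  txn=BusRdX+Flush  M[L1]=84
step 17: P1: store L3 := 21  ⟶  IMI  (L3)  txn=∅  M[L3]=47
step 18: P2: load  L4  ⟶  IOS  (L4)  txn=BusRd  M[L4]=40
step 19: P1: load  L2  ⟶  ISO  (L2)  txn=BusRd  M[L2]=10
step 20: P2: load  L4  ⟶  IOS  (L4)  txn=∅  M[L4]=40
step 21: P0: load  L3  ⟶  SOI  (L3)  txn=BusRd  M[L3]=47
step 22: P2: load  L1  ⟶  IOS  (L1)  txn=BusRd  M[L1]=84
step 23: P0: load  L2  ⟶  SSO  (L2)  txn=BusRd  M[L2]=10
step 24: P2: store L3 := 23  ⟶  IIM  (L3)  txn=BusRdX+Flush  M[L3]=21
step 25: P1: load  L0  ⟶  OSI  (L0)  txn=BusRd  M[L0]=20
step 26: P0: load  L2  ⟶  SSO  (L2)  txn=∅  M[L2]=10

invalidations = 1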